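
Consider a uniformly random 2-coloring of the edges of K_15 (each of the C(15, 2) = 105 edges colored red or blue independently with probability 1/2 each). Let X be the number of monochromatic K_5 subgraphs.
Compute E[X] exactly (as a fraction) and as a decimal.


Let X = Σ_S X_S over the C(15, 5) = 3003 subsets S of size 5, where X_S = 1 if the K_5 on S is monochromatic.
For a fixed S, the K_5 on S has C(5, 2) = 10 edges. P[all 10 edges red] = (1/2)^10, and likewise for blue, so P[monochromatic] = 2·(1/2)^10 = 2^{1 − 10} = 1/512.
Summing: E[X] = C(15, 5) · 2^{1 − 10} = 3003 · 1/512 = 3003/512.
Numerically: E[X] ≈ 5.865.

E[X] = C(15,5)·2^(1−C(5,2)) = 3003/512 ≈ 5.865.


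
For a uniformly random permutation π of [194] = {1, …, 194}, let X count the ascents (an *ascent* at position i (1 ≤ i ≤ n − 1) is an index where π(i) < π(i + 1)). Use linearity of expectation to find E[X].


Write X = Σ X_I over i = 1, …, 193, with X_I the indicator of one ascent.
There are 193 indicators.
For each fixed i, the pair (π(i), π(i+1)) is a uniformly random ordered pair of distinct values from {1, …, 194}; by symmetry P[π(i) < π(i+1)] = 1/2.
By linearity: E[X] = 193 · (1/2) = (194 − 1) · (1/2) = 193/2 ≈ 96.5000.

E[X] = 193/2 = 96.5000.


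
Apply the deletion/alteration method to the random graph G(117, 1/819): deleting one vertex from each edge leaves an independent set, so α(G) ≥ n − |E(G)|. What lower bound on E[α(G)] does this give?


E[|E(G)|] = C(117, 2)·p = 6786 · (1/819) = 58/7.
E[α(G)] ≥ n − E[|E(G)|] = 117 − 58/7 = 761/7.
Numerically: ≈ 108.71429.
(This is only a lower bound; the true E[α(G)] may be larger.)

E[α(G)] ≥ 761/7 ≈ 108.71429.


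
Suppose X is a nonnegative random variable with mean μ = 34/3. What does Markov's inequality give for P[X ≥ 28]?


μ = E[X] = 34/3, a = 28.
Markov: P[X ≥ 28] ≤ μ/a = (34/3)/28 = 17/42.
Numerically: ≈ 0.404762.
(Since a = 28 > μ = 11.333333, the bound 17/42 is < 1 and informative.)

P[X ≥ 28] ≤ 17/42 ≈ 0.404762.


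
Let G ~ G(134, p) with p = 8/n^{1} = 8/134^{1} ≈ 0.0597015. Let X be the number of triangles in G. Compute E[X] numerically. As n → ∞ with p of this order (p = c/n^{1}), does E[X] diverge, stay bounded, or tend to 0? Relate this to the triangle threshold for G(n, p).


Number of potential triangles: C(134, 3) = 392084.
Each occurs with probability p³ ≈ (0.0597015)³ ≈ 2.12792132e-04.
By linearity: E[X] = C(134, 3)·p³ ≈ 392084 · 2.12792132e-04 ≈ 83.432390.
Here α = 1, so p = 8/n is exactly at the triangle threshold p ~ 1/n. Asymptotically E[X] → c³/6 = 8³/6 = 256/3 ≈ 85.333333, a bounded constant. In this regime the triangle count is asymptotically Poisson(c³/6).

E[X] ≈ 83.432390; in regime p = Θ(1/n^{1}) E[X] stays bounded (at the triangle threshold p ~ 1/n).


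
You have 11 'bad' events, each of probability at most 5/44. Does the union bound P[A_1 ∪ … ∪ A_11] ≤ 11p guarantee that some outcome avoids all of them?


Union bound: P[∪_{i=1}^{11} A_i] ≤ Σ_i P[A_i] ≤ 11·p = 11·(5/44) = 5/4.
Numerically: 5/4 ≈ 1.2500.
Is 5/4 < 1? NO.
Since the bound 5/4 is ≥ 1, the union bound is uninformative here; it does NOT by itself certify existence.

11·p = 5/4 ≈ 1.2500; existence NOT certified by the union bound.


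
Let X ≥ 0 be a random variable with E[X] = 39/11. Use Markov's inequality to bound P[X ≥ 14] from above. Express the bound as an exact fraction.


μ = E[X] = 39/11, a = 14.
Markov: P[X ≥ 14] ≤ μ/a = (39/11)/14 = 39/154.
Numerically: ≈ 0.2532.
(Since a = 14 > μ = 3.5455, the bound 39/154 is < 1 and informative.)

P[X ≥ 14] ≤ 39/154 ≈ 0.2532.


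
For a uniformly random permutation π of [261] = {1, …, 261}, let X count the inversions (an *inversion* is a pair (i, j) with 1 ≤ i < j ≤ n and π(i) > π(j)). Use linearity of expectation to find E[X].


Write X = Σ X_I over the C(261, 2) = 33930 pairs i < j, with X_I the indicator of one inversion.
There are 33930 indicators.
For each fixed pair i < j, the values π(i) and π(j) are two distinct elements of {1, …, 261} in uniformly random order; by symmetry P[π(i) > π(j)] = 1/2.
By linearity: E[X] = 33930 · (1/2) = C(261, 2) · (1/2) = 33930/2 = 16965 ≈ 16965.000.

E[X] = 16965 = 16965.000.


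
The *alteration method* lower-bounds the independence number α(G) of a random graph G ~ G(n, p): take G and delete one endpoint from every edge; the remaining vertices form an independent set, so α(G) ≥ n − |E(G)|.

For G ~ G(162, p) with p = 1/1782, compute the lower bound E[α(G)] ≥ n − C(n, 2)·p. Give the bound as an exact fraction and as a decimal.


E[|E(G)|] = C(162, 2)·p = 13041 · (1/1782) = 161/22.
E[α(G)] ≥ n − E[|E(G)|] = 162 − 161/22 = 3403/22.
Numerically: ≈ 154.6818.
(This is only a lower bound; the true E[α(G)] may be larger.)

E[α(G)] ≥ 3403/22 ≈ 154.6818.


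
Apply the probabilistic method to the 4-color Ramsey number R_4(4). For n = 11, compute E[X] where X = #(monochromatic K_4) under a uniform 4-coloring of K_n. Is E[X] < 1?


E[X] = C(11, 4) · 4^{1 − 6} = 330 · 4^{−5} = 330/1024.
As a reduced fraction: E[X] = 165/512 ≈ 0.322266.
Is E[X] < 1? YES.
Since E[X] < 1, there exists a 4-coloring of K_{11} with no monochromatic K_4; hence R_4(4) > 11.

E[X] = 165/512 ≈ 0.322266; E[X] < 1, so R_4(4) > 11.


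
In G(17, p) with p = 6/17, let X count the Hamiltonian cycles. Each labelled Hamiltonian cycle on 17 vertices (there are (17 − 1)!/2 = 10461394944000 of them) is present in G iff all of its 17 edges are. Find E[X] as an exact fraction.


K_17 has (17 − 1)!/2 = 10461394944000 labelled Hamiltonian cycles.
For each such Hamiltonian cycle H, let X_H = 1 if all 17 edges of H are present in G. Then P[X_H = 1] = p^{17} = (6/17)^{17} = 16926659444736/827240261886336764177.
Summing the indicators: E[X] = Σ_H E[X_H] = 10461394944000 · p^{17} = 10461394944000 · 16926659444736/827240261886336764177 = 177076469533971037814784000/827240261886336764177.
Numerically: E[X] ≈ 2.141e+05.

E[X] = 10461394944000 · (6/17)^{17} = 177076469533971037814784000/827240261886336764177 ≈ 2.141e+05.


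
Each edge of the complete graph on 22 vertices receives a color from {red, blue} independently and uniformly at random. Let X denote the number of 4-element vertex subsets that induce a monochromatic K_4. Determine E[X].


Let X = Σ_S X_S over the C(22, 4) = 7315 subsets S of size 4, where X_S = 1 if the K_4 on S is monochromatic.
For a fixed S, the K_4 on S has C(4, 2) = 6 edges. P[all 6 edges red] = (1/2)^6, and likewise for blue, so P[monochromatic] = 2·(1/2)^6 = 2^{1 − 6} = 1/32.
Summing: E[X] = C(22, 4) · 2^{1 − 6} = 7315 · 1/32 = 7315/32.
Numerically: E[X] ≈ 228.594.

E[X] = C(22,4)·2^(1−C(4,2)) = 7315/32 ≈ 228.594.


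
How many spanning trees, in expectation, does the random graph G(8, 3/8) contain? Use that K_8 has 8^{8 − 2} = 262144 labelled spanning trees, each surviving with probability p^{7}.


K_8 has 8^{8 − 2} = 262144 labelled spanning trees.
For each such spanning tree H, let X_H = 1 if all 7 edges of H are present in G. Then P[X_H = 1] = p^{7} = (3/8)^{7} = 2187/2097152.
Summing the indicators: E[X] = Σ_H E[X_H] = 262144 · p^{7} = 262144 · 2187/2097152 = 2187/8.
Numerically: E[X] ≈ 273.

E[X] = 262144 · (3/8)^{7} = 2187/8 ≈ 273.


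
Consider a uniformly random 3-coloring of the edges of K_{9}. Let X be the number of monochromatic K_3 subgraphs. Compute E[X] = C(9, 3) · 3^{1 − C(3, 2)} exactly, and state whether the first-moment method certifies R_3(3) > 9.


E[X] = C(9, 3) · 3^{1 − 3} = 84 · 3^{−2} = 84/9.
As a reduced fraction: E[X] = 28/3 ≈ 9.333333.
Is E[X] < 1? NO.
Since E[X] ≥ 1, the first-moment bound is inconclusive at n = 9; it does NOT by itself certify R_3(3) > 9.

E[X] = 28/3 ≈ 9.333333; E[X] ≥ 1; first-moment method inconclusive here.


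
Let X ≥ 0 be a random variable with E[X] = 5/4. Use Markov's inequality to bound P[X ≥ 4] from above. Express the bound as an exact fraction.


μ = E[X] = 5/4, a = 4.
Markov: P[X ≥ 4] ≤ μ/a = (5/4)/4 = 5/16.
Numerically: ≈ 0.312.
(Since a = 4 > μ = 1.250, the bound 5/16 is < 1 and informative.)

P[X ≥ 4] ≤ 5/16 ≈ 0.312.


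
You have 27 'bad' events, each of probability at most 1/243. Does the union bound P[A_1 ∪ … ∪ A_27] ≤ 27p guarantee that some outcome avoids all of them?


Union bound: P[∪_{i=1}^{27} A_i] ≤ Σ_i P[A_i] ≤ 27·p = 27·(1/243) = 1/9.
Numerically: 1/9 ≈ 0.1111111.
Is 1/9 < 1? YES.
Since P[∪ A_i] ≤ 1/9 < 1, the complement has P[∩ A_i^c] ≥ 1 − 1/9 = 8/9 > 0, so some outcome avoids every A_i.

27·p = 1/9 ≈ 0.1111111; existence CERTIFIED by the union bound.


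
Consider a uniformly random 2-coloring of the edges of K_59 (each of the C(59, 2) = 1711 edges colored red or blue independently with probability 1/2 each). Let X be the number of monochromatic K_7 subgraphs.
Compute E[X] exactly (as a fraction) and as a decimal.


Let X = Σ_S X_S over the C(59, 7) = 341149446 subsets S of size 7, where X_S = 1 if the K_7 on S is monochromatic.
For a fixed S, the K_7 on S has C(7, 2) = 21 edges. P[all 21 edges red] = (1/2)^21, and likewise for blue, so P[monochromatic] = 2·(1/2)^21 = 2^{1 − 21} = 1/1048576.
By linearity: E[X] = C(59, 7) · 2^{1 − 21} = 341149446 · 1/1048576 = 170574723/524288.
Numerically: E[X] ≈ 325.34546.

E[X] = C(59,7)·2^(1−C(7,2)) = 170574723/524288 ≈ 325.34546.


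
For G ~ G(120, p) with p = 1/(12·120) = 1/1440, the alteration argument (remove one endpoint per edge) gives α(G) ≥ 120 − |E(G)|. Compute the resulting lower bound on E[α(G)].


E[|E(G)|] = C(120, 2)·p = 7140 · (1/1440) = 119/24.
E[α(G)] ≥ n − E[|E(G)|] = 120 − 119/24 = 2761/24.
Numerically: ≈ 115.0417.
(This is only a lower bound; the true E[α(G)] may be larger.)

E[α(G)] ≥ 2761/24 ≈ 115.0417.


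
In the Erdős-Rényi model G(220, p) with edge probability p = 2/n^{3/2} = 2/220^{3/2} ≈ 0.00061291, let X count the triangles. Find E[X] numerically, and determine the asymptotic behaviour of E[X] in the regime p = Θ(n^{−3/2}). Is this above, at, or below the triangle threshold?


Number of potential triangles: C(220, 3) = 1750540.
Each occurs with probability p³ ≈ (0.00061291)³ ≈ 2.3024379e-10.
By linearity: E[X] = C(220, 3)·p³ ≈ 1750540 · 2.3024379e-10 ≈ 0.00040.
Since α = 3/2 > 1, p = c/n^{3/2} = o(1/n) is below the triangle threshold p ~ 1/n. Asymptotically E[X] ~ (c³/6)·n^{3(1−α)} = (2³/6)·n^{-1.5} → 0, so by Markov's inequality G has no triangles w.h.p.

E[X] ≈ 0.00040; in regime p = Θ(1/n^{3/2}) E[X] tends to 0 (below the triangle threshold p ~ 1/n).


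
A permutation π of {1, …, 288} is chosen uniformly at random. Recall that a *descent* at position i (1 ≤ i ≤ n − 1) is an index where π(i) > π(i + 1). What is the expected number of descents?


Write X = Σ X_I over i = 1, …, 287, with X_I the indicator of one descent.
There are 287 indicators.
For each fixed i, the pair (π(i), π(i+1)) is a uniformly random ordered pair of distinct values from {1, …, 288}; by symmetry P[π(i) > π(i+1)] = 1/2.
By linearity: E[X] = 287 · (1/2) = (288 − 1) · (1/2) = 287/2 ≈ 143.50000.

E[X] = 287/2 = 143.50000.


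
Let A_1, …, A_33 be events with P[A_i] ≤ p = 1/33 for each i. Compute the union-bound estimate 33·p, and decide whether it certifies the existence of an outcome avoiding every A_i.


Union bound: P[∪_{i=1}^{33} A_i] ≤ Σ_i P[A_i] ≤ 33·p = 33·(1/33) = 1.
Numerically: 1 ≈ 1.000.
Is 1 < 1? NO.
Since the bound 1 is ≥ 1, the union bound is uninformative here; it does NOT by itself certify existence.

33·p = 1 ≈ 1.000; existence NOT certified by the union bound.


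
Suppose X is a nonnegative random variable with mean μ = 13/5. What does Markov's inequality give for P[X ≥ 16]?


μ = E[X] = 13/5, a = 16.
Markov: P[X ≥ 16] ≤ μ/a = (13/5)/16 = 13/80.
Numerically: ≈ 0.16250.
(Since a = 16 > μ = 2.60000, the bound 13/80 is < 1 and informative.)

P[X ≥ 16] ≤ 13/80 ≈ 0.16250.


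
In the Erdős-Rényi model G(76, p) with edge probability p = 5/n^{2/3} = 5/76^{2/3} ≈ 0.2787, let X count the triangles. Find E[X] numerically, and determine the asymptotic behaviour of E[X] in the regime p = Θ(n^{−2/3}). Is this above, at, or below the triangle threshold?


Number of potential triangles: C(76, 3) = 70300.
Each occurs with probability p³ ≈ (0.2787)³ ≈ 2.164127e-02.
By linearity: E[X] = C(76, 3)·p³ ≈ 70300 · 2.164127e-02 ≈ 1521.3816.
Since α = 2/3 < 1, p = c/n^{2/3} ≫ 1/n is above the triangle threshold p ~ 1/n. Asymptotically E[X] ~ (c³/6)·n^{3(1−α)} = (5³/6)·n^{1} → ∞; triangles are abundant w.h.p.

E[X] ≈ 1521.3816; in regime p = Θ(1/n^{2/3}) E[X] diverges (above the triangle threshold p ~ 1/n).


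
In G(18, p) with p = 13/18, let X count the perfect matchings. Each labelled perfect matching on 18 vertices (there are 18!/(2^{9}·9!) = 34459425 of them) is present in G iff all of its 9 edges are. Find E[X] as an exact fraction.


K_18 has 18!/(2^{9}·9!) = 34459425 labelled perfect matchings.
For each such perfect matching H, let X_H = 1 if all 9 edges of H are present in G. Then P[X_H = 1] = p^{9} = (13/18)^{9} = 10604499373/198359290368.
By linearity: E[X] = Σ_H E[X_H] = 34459425 · p^{9} = 34459425 · 10604499373/198359290368 = 4511419145758525/2448880128.
Numerically: E[X] ≈ 1.84224e+06.

E[X] = 34459425 · (13/18)^{9} = 4511419145758525/2448880128 ≈ 1.84224e+06.


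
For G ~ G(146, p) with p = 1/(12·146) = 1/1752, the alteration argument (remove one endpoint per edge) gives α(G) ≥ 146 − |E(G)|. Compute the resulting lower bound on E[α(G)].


E[|E(G)|] = C(146, 2)·p = 10585 · (1/1752) = 145/24.
E[α(G)] ≥ n − E[|E(G)|] = 146 − 145/24 = 3359/24.
Numerically: ≈ 139.9583.
(This is only a lower bound; the true E[α(G)] may be larger.)

E[α(G)] ≥ 3359/24 ≈ 139.9583.


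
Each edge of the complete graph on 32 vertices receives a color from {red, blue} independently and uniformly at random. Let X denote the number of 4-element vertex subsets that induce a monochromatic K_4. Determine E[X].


Let X = Σ_S X_S over the C(32, 4) = 35960 subsets S of size 4, where X_S = 1 if the K_4 on S is monochromatic.
For a fixed S, the K_4 on S has C(4, 2) = 6 edges. P[all 6 edges red] = (1/2)^6, and likewise for blue, so P[monochromatic] = 2·(1/2)^6 = 2^{1 − 6} = 1/32.
By linearity: E[X] = C(32, 4) · 2^{1 − 6} = 35960 · 1/32 = 4495/4.
Numerically: E[X] ≈ 1123.750000.

E[X] = C(32,4)·2^(1−C(4,2)) = 4495/4 ≈ 1123.750000.


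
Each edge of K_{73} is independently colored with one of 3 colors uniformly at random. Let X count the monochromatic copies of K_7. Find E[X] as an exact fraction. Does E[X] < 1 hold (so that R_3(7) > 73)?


E[X] = C(73, 7) · 3^{1 − 21} = 1629348612 · 3^{−20} = 1629348612/3486784401.
As a reduced fraction: E[X] = 543116204/1162261467 ≈ 0.467.
Is E[X] < 1? YES.
Since E[X] < 1, there exists a 3-coloring of K_{73} with no monochromatic K_7; hence R_3(7) > 73.

E[X] = 543116204/1162261467 ≈ 0.467; E[X] < 1, so R_3(7) > 73.


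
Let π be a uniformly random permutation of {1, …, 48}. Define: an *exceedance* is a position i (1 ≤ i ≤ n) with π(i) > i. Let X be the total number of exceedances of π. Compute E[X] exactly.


Write X = Σ_{i=1}^{48} X_i, where X_i = 1_{π(i) > i}.
For each fixed i, π(i) is uniform over {1, …, 48} (marginal of a uniform permutation), so P[π(i) > i] = (n − i)/n. Summing: Σ_{i=1}^{48} (n − i)/n = (0 + 1 + … + 47)/48 = 48(48 − 1)/(2·48) = (48 − 1)/2.
Hence E[X] = Σ_{i=1}^{48} (48 − i)/48 = 47/2 ≈ 23.5000.

E[X] = 47/2 = 23.5000.


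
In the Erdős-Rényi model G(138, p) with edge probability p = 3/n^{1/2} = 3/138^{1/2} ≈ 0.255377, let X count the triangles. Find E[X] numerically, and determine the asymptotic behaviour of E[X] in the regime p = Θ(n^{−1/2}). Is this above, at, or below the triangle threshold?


Number of potential triangles: C(138, 3) = 428536.
Each occurs with probability p³ ≈ (0.255377)³ ≈ 1.66550191e-02.
By linearity: E[X] = C(138, 3)·p³ ≈ 428536 · 1.66550191e-02 ≈ 7137.275256.
Since α = 1/2 < 1, p = c/n^{1/2} ≫ 1/n is above the triangle threshold p ~ 1/n. Asymptotically E[X] ~ (c³/6)·n^{3(1−α)} = (3³/6)·n^{1.5} → ∞; triangles are abundant w.h.p.

E[X] ≈ 7137.275256; in regime p = Θ(1/n^{1/2}) E[X] diverges (above the triangle threshold p ~ 1/n).


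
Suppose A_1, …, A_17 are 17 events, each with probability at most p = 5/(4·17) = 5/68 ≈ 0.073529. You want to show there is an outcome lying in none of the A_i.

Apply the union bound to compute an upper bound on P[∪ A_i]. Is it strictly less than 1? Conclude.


Union bound: P[∪_{i=1}^{17} A_i] ≤ Σ_i P[A_i] ≤ 17·p = 17·(5/68) = 5/4.
Numerically: 5/4 ≈ 1.250000.
Is 5/4 < 1? NO.
Since the bound 5/4 is ≥ 1, the union bound is uninformative here; it does NOT by itself certify existence.

17·p = 5/4 ≈ 1.250000; existence NOT certified by the union bound.


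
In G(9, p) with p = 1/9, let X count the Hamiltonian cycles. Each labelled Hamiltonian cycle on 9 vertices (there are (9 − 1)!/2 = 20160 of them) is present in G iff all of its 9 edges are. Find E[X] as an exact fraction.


K_9 has (9 − 1)!/2 = 20160 labelled Hamiltonian cycles.
For each such Hamiltonian cycle H, let X_H = 1 if all 9 edges of H are present in G. Then P[X_H = 1] = p^{9} = (1/9)^{9} = 1/387420489.
By linearity: E[X] = Σ_H E[X_H] = 20160 · p^{9} = 20160 · 1/387420489 = 2240/43046721.
Numerically: E[X] ≈ 5.2036e-05.

E[X] = 20160 · (1/9)^{9} = 2240/43046721 ≈ 5.2036e-05.


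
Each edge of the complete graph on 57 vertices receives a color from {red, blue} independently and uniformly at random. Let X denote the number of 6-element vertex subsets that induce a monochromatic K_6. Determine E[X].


Let X = Σ_S X_S over the C(57, 6) = 36288252 subsets S of size 6, where X_S = 1 if the K_6 on S is monochromatic.
For a fixed S, the K_6 on S has C(6, 2) = 15 edges. P[all 15 edges red] = (1/2)^15, and likewise for blue, so P[monochromatic] = 2·(1/2)^15 = 2^{1 − 15} = 1/16384.
By linearity: E[X] = C(57, 6) · 2^{1 − 15} = 36288252 · 1/16384 = 9072063/4096.
Numerically: E[X] ≈ 2214.859.

E[X] = C(57,6)·2^(1−C(6,2)) = 9072063/4096 ≈ 2214.859.


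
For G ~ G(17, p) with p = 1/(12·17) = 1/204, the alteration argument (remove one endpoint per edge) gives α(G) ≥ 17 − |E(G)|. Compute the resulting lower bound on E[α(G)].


E[|E(G)|] = C(17, 2)·p = 136 · (1/204) = 2/3.
E[α(G)] ≥ n − E[|E(G)|] = 17 − 2/3 = 49/3.
Numerically: ≈ 16.3333.
(This is only a lower bound; the true E[α(G)] may be larger.)

E[α(G)] ≥ 49/3 ≈ 16.3333.


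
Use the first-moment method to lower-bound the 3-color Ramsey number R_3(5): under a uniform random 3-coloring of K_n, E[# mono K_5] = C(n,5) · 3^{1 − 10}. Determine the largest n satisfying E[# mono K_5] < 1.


We need C(n, 5) · 3^{1 − 10} < 1, i.e. C(n, 5) < 3^{10 − 1} = 19683.
Check values of n near the boundary:
  n = 14: C(14, 5) = 2002; 2002 < 19683? YES
  n = 15: C(15, 5) = 3003; 3003 < 19683? YES
  n = 16: C(16, 5) = 4368; 4368 < 19683? YES
  n = 17: C(17, 5) = 6188; 6188 < 19683? YES
  n = 18: C(18, 5) = 8568; 8568 < 19683? YES
  n = 19: C(19, 5) = 11628; 11628 < 19683? YES
  n = 20: C(20, 5) = 15504; 15504 < 19683? YES
  n = 21: C(21, 5) = 20349; 20349 < 19683? NO
  n = 22: C(22, 5) = 26334; 26334 < 19683? NO
  n = 23: C(23, 5) = 33649; 33649 < 19683? NO
The largest n with C(n, 5) < 19683 is n = 20 (where E[X] = 5168/6561 ≈ 0.7876848). Hence R_3(5) > 20, i.e. R_3(5) ≥ 21.

Largest n = 20; hence R_3(5) > 20.


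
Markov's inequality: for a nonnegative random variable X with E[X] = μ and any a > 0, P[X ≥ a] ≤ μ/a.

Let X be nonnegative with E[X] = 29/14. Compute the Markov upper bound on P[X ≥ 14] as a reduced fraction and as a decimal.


μ = E[X] = 29/14, a = 14.
Markov: P[X ≥ 14] ≤ μ/a = (29/14)/14 = 29/196.
Numerically: ≈ 0.147959.
(Since a = 14 > μ = 2.071429, the bound 29/196 is < 1 and informative.)

P[X ≥ 14] ≤ 29/196 ≈ 0.147959.


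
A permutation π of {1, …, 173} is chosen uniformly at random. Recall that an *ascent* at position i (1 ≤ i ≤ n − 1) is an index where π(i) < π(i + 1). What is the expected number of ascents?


Write X = Σ X_I over i = 1, …, 172, with X_I the indicator of one ascent.
There are 172 indicators.
For each fixed i, the pair (π(i), π(i+1)) is a uniformly random ordered pair of distinct values from {1, …, 173}; by symmetry P[π(i) < π(i+1)] = 1/2.
By linearity: E[X] = 172 · (1/2) = (173 − 1) · (1/2) = 86 ≈ 86.0000.

E[X] = 86 = 86.0000.


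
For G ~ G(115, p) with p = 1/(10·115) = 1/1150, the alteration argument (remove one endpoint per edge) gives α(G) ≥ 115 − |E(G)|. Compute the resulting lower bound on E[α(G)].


E[|E(G)|] = C(115, 2)·p = 6555 · (1/1150) = 57/10.
E[α(G)] ≥ n − E[|E(G)|] = 115 − 57/10 = 1093/10.
Numerically: ≈ 109.30000.
(This is only a lower bound; the true E[α(G)] may be larger.)

E[α(G)] ≥ 1093/10 ≈ 109.30000.


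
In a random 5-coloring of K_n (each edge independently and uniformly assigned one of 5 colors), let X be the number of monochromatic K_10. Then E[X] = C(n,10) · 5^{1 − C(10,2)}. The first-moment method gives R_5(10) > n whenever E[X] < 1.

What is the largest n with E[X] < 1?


We need C(n, 10) · 5^{1 − 45} < 1, i.e. C(n, 10) < 5^{45 − 1} = 5684341886080801486968994140625.
Check values of n near the boundary:
  n = 5387: C(5387, 10) = 5624406917627224603154306376491; 5624406917627224603154306376491 < 5684341886080801486968994140625? YES
  n = 5388: C(5388, 10) = 5634865093375880654852250419586; 5634865093375880654852250419586 < 5684341886080801486968994140625? YES
  n = 5389: C(5389, 10) = 5645340767466558997768874792926; 5645340767466558997768874792926 < 5684341886080801486968994140625? YES
  n = 5390: C(5390, 10) = 5655833965919099070255434039753; 5655833965919099070255434039753 < 5684341886080801486968994140625? YES
  n = 5391: C(5391, 10) = 5666344714787188828795213697883; 5666344714787188828795213697883 < 5684341886080801486968994140625? YES
  n = 5392: C(5392, 10) = 5676873040158402483252283957448; 5676873040158402483252283957448 < 5684341886080801486968994140625? YES
  n = 5393: C(5393, 10) = 5687418968154238267170642278008; 5687418968154238267170642278008 < 5684341886080801486968994140625? NO
The largest n with C(n, 10) < 5684341886080801486968994140625 is n = 5392 (where E[X] = 5676873040158402483252283957448/5684341886080801486968994140625 ≈ 0.9987). Hence R_5(10) > 5392, i.e. R_5(10) ≥ 5393.

Largest n = 5392; hence R_5(10) > 5392.


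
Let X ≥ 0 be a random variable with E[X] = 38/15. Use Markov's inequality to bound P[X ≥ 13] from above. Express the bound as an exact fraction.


μ = E[X] = 38/15, a = 13.
Markov: P[X ≥ 13] ≤ μ/a = (38/15)/13 = 38/195.
Numerically: ≈ 0.19487.
(Since a = 13 > μ = 2.53333, the bound 38/195 is < 1 and informative.)

P[X ≥ 13] ≤ 38/195 ≈ 0.19487.


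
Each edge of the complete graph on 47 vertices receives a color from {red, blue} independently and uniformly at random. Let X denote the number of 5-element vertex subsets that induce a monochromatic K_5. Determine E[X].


Let X = Σ_S X_S over the C(47, 5) = 1533939 subsets S of size 5, where X_S = 1 if the K_5 on S is monochromatic.
For a fixed S, the K_5 on S has C(5, 2) = 10 edges. P[all 10 edges red] = (1/2)^10, and likewise for blue, so P[monochromatic] = 2·(1/2)^10 = 2^{1 − 10} = 1/512.
Summing: E[X] = C(47, 5) · 2^{1 − 10} = 1533939 · 1/512 = 1533939/512.
Numerically: E[X] ≈ 2995.975.

E[X] = C(47,5)·2^(1−C(5,2)) = 1533939/512 ≈ 2995.975.


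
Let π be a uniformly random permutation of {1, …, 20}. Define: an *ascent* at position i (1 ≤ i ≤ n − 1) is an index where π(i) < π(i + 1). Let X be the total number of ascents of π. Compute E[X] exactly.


Write X = Σ X_I over i = 1, …, 19, with X_I the indicator of one ascent.
There are 19 indicators.
For each fixed i, the pair (π(i), π(i+1)) is a uniformly random ordered pair of distinct values from {1, …, 20}; by symmetry P[π(i) < π(i+1)] = 1/2.
By linearity: E[X] = 19 · (1/2) = (20 − 1) · (1/2) = 19/2 ≈ 9.500000.

E[X] = 19/2 = 9.500000.


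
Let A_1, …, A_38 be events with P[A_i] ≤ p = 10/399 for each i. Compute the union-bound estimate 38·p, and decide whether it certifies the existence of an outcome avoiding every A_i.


Union bound: P[∪_{i=1}^{38} A_i] ≤ Σ_i P[A_i] ≤ 38·p = 38·(10/399) = 20/21.
Numerically: 20/21 ≈ 0.952.
Is 20/21 < 1? YES.
Since P[∪ A_i] ≤ 20/21 < 1, the complement has P[∩ A_i^c] ≥ 1 − 20/21 = 1/21 > 0, so some outcome avoids every A_i.

38·p = 20/21 ≈ 0.952; existence CERTIFIED by the union bound.


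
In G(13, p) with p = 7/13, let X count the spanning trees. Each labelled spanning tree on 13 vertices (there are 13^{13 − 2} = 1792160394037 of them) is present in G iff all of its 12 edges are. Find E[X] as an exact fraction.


K_13 has 13^{13 − 2} = 1792160394037 labelled spanning trees.
For each such spanning tree H, let X_H = 1 if all 12 edges of H are present in G. Then P[X_H = 1] = p^{12} = (7/13)^{12} = 13841287201/23298085122481.
By linearity: E[X] = Σ_H E[X_H] = 1792160394037 · p^{12} = 1792160394037 · 13841287201/23298085122481 = 13841287201/13.
Numerically: E[X] ≈ 1.065e+09.

E[X] = 1792160394037 · (7/13)^{12} = 13841287201/13 ≈ 1.065e+09.


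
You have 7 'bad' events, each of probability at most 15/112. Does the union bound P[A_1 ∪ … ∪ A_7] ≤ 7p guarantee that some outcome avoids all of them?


Union bound: P[∪_{i=1}^{7} A_i] ≤ Σ_i P[A_i] ≤ 7·p = 7·(15/112) = 15/16.
Numerically: 15/16 ≈ 0.9375.
Is 15/16 < 1? YES.
Since P[∪ A_i] ≤ 15/16 < 1, the complement has P[∩ A_i^c] ≥ 1 − 15/16 = 1/16 > 0, so some outcome avoids every A_i.

7·p = 15/16 ≈ 0.9375; existence CERTIFIED by the union bound.


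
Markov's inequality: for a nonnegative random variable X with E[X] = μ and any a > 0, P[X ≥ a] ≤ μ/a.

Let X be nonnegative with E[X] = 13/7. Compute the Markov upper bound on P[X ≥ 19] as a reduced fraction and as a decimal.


μ = E[X] = 13/7, a = 19.
Markov: P[X ≥ 19] ≤ μ/a = (13/7)/19 = 13/133.
Numerically: ≈ 0.098.
(Since a = 19 > μ = 1.857, the bound 13/133 is < 1 and informative.)

P[X ≥ 19] ≤ 13/133 ≈ 0.098.


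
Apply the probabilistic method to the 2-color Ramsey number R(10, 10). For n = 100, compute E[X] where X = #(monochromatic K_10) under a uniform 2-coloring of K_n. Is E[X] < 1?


E[X] = C(100, 10) · 2^{1 − 45} = 17310309456440 · 2^{−44} = 17310309456440/17592186044416.
As a reduced fraction: E[X] = 2163788682055/2199023255552 ≈ 0.9840.
Is E[X] < 1? YES.
Since E[X] < 1, there exists a 2-coloring of K_{100} with no monochromatic K_10; hence R(10, 10) > 100.

E[X] = 2163788682055/2199023255552 ≈ 0.9840; E[X] < 1, so R(10, 10) > 100.


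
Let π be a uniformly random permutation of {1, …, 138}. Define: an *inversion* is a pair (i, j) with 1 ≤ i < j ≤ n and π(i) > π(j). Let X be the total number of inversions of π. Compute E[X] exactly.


Write X = Σ X_I over the C(138, 2) = 9453 pairs i < j, with X_I the indicator of one inversion.
There are 9453 indicators.
For each fixed pair i < j, the values π(i) and π(j) are two distinct elements of {1, …, 138} in uniformly random order; by symmetry P[π(i) > π(j)] = 1/2.
By linearity: E[X] = 9453 · (1/2) = C(138, 2) · (1/2) = 9453/2 = 9453/2 ≈ 4726.500000.

E[X] = 9453/2 = 4726.500000.


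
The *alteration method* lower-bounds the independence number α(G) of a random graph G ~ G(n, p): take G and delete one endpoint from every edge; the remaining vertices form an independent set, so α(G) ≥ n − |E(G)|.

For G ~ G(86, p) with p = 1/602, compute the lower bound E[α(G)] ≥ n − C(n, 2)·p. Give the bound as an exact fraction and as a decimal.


E[|E(G)|] = C(86, 2)·p = 3655 · (1/602) = 85/14.
E[α(G)] ≥ n − E[|E(G)|] = 86 − 85/14 = 1119/14.
Numerically: ≈ 79.9286.
(This is only a lower bound; the true E[α(G)] may be larger.)

E[α(G)] ≥ 1119/14 ≈ 79.9286.


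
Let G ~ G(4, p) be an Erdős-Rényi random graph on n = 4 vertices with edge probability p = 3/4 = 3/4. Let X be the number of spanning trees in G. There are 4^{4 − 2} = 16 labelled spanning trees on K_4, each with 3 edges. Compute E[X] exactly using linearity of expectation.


K_4 has 4^{4 − 2} = 16 labelled spanning trees.
For each such spanning tree H, let X_H = 1 if all 3 edges of H are present in G. Then P[X_H = 1] = p^{3} = (3/4)^{3} = 27/64.
By linearity of expectation: E[X] = Σ_H E[X_H] = 16 · p^{3} = 16 · 27/64 = 27/4.
Numerically: E[X] ≈ 6.75.

E[X] = 16 · (3/4)^{3} = 27/4 ≈ 6.75.


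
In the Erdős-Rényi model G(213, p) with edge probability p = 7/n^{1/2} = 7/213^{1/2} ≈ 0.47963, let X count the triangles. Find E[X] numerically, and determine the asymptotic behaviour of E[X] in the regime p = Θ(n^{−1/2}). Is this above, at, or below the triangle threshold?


Number of potential triangles: C(213, 3) = 1587986.
Each occurs with probability p³ ≈ (0.47963)³ ≈ 1.1033790e-01.
By linearity: E[X] = C(213, 3)·p³ ≈ 1587986 · 1.1033790e-01 ≈ 175215.04082.
Since α = 1/2 < 1, p = c/n^{1/2} ≫ 1/n is above the triangle threshold p ~ 1/n. Asymptotically E[X] ~ (c³/6)·n^{3(1−α)} = (7³/6)·n^{1.5} → ∞; triangles are abundant w.h.p.

E[X] ≈ 175215.04082; in regime p = Θ(1/n^{1/2}) E[X] diverges (above the triangle threshold p ~ 1/n).


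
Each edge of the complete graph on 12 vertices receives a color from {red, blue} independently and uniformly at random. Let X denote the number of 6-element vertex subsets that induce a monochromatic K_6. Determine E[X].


Let X = Σ_S X_S over the C(12, 6) = 924 subsets S of size 6, where X_S = 1 if the K_6 on S is monochromatic.
For a fixed S, the K_6 on S has C(6, 2) = 15 edges. P[all 15 edges red] = (1/2)^15, and likewise for blue, so P[monochromatic] = 2·(1/2)^15 = 2^{1 − 15} = 1/16384.
By linearity: E[X] = C(12, 6) · 2^{1 − 15} = 924 · 1/16384 = 231/4096.
Numerically: E[X] ≈ 0.056.

E[X] = C(12,6)·2^(1−C(6,2)) = 231/4096 ≈ 0.056.


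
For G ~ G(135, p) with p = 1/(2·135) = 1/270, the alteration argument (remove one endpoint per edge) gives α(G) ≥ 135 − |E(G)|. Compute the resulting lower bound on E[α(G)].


E[|E(G)|] = C(135, 2)·p = 9045 · (1/270) = 67/2.
E[α(G)] ≥ n − E[|E(G)|] = 135 − 67/2 = 203/2.
Numerically: ≈ 101.500000.
(This is only a lower bound; the true E[α(G)] may be larger.)

E[α(G)] ≥ 203/2 ≈ 101.500000.


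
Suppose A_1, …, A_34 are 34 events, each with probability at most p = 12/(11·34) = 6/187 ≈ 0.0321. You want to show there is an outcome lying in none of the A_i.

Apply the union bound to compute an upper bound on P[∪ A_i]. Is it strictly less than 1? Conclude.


Union bound: P[∪_{i=1}^{34} A_i] ≤ Σ_i P[A_i] ≤ 34·p = 34·(6/187) = 12/11.
Numerically: 12/11 ≈ 1.0909.
Is 12/11 < 1? NO.
Since the bound 12/11 is ≥ 1, the union bound is uninformative here; it does NOT by itself certify existence.

34·p = 12/11 ≈ 1.0909; existence NOT certified by the union bound.


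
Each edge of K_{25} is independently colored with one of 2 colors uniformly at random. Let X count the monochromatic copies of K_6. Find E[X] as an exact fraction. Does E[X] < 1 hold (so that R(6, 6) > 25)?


E[X] = C(25, 6) · 2^{1 − 15} = 177100 · 2^{−14} = 177100/16384.
As a reduced fraction: E[X] = 44275/4096 ≈ 10.8093.
Is E[X] < 1? NO.
Since E[X] ≥ 1, the first-moment bound is inconclusive at n = 25; it does NOT by itself certify R(6, 6) > 25.

E[X] = 44275/4096 ≈ 10.8093; E[X] ≥ 1; first-moment method inconclusive here.


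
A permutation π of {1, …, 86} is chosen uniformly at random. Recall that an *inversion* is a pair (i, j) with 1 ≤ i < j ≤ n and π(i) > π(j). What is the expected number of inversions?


Write X = Σ X_I over the C(86, 2) = 3655 pairs i < j, with X_I the indicator of one inversion.
There are 3655 indicators.
For each fixed pair i < j, the values π(i) and π(j) are two distinct elements of {1, …, 86} in uniformly random order; by symmetry P[π(i) > π(j)] = 1/2.
By linearity: E[X] = 3655 · (1/2) = C(86, 2) · (1/2) = 3655/2 = 3655/2 ≈ 1827.500.

E[X] = 3655/2 = 1827.500.


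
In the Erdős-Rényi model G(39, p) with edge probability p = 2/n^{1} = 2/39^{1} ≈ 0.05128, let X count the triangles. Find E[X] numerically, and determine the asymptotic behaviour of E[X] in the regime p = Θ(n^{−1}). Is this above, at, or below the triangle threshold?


Number of potential triangles: C(39, 3) = 9139.
Each occurs with probability p³ ≈ (0.05128)³ ≈ 1.348640e-04.
By linearity: E[X] = C(39, 3)·p³ ≈ 9139 · 1.348640e-04 ≈ 1.2325.
Here α = 1, so p = 2/n is exactly at the triangle threshold p ~ 1/n. Asymptotically E[X] → c³/6 = 2³/6 = 4/3 ≈ 1.3333, a bounded constant. In this regime the triangle count is asymptotically Poisson(c³/6).

E[X] ≈ 1.2325; in regime p = Θ(1/n^{1}) E[X] stays bounded (at the triangle threshold p ~ 1/n).


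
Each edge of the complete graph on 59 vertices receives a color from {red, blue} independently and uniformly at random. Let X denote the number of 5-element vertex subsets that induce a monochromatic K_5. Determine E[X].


Let X = Σ_S X_S over the C(59, 5) = 5006386 subsets S of size 5, where X_S = 1 if the K_5 on S is monochromatic.
For a fixed S, the K_5 on S has C(5, 2) = 10 edges. P[all 10 edges red] = (1/2)^10, and likewise for blue, so P[monochromatic] = 2·(1/2)^10 = 2^{1 − 10} = 1/512.
Summing: E[X] = C(59, 5) · 2^{1 − 10} = 5006386 · 1/512 = 2503193/256.
Numerically: E[X] ≈ 9778.097656.

E[X] = C(59,5)·2^(1−C(5,2)) = 2503193/256 ≈ 9778.097656.


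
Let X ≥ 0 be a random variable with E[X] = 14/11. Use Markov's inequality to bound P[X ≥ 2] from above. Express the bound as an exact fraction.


μ = E[X] = 14/11, a = 2.
Markov: P[X ≥ 2] ≤ μ/a = (14/11)/2 = 7/11.
Numerically: ≈ 0.63636.
(Since a = 2 > μ = 1.27273, the bound 7/11 is < 1 and informative.)

P[X ≥ 2] ≤ 7/11 ≈ 0.63636.


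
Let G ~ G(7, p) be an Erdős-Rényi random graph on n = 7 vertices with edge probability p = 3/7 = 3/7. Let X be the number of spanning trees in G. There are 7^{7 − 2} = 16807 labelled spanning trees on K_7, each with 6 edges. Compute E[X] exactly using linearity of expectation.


K_7 has 7^{7 − 2} = 16807 labelled spanning trees.
For each such spanning tree H, let X_H = 1 if all 6 edges of H are present in G. Then P[X_H = 1] = p^{6} = (3/7)^{6} = 729/117649.
Summing the indicators: E[X] = Σ_H E[X_H] = 16807 · p^{6} = 16807 · 729/117649 = 729/7.
Numerically: E[X] ≈ 104.14.

E[X] = 16807 · (3/7)^{6} = 729/7 ≈ 104.14.


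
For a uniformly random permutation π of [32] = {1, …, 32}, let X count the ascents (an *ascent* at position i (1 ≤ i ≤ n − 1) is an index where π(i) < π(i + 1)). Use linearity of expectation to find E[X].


Write X = Σ X_I over i = 1, …, 31, with X_I the indicator of one ascent.
There are 31 indicators.
For each fixed i, the pair (π(i), π(i+1)) is a uniformly random ordered pair of distinct values from {1, …, 32}; by symmetry P[π(i) < π(i+1)] = 1/2.
By linearity: E[X] = 31 · (1/2) = (32 − 1) · (1/2) = 31/2 ≈ 15.50000.

E[X] = 31/2 = 15.50000.


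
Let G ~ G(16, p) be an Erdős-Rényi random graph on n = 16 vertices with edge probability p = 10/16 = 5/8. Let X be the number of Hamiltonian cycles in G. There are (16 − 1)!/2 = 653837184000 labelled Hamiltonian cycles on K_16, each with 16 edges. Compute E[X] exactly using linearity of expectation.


K_16 has (16 − 1)!/2 = 653837184000 labelled Hamiltonian cycles.
For each such Hamiltonian cycle H, let X_H = 1 if all 16 edges of H are present in G. Then P[X_H = 1] = p^{16} = (5/8)^{16} = 152587890625/281474976710656.
Summing the indicators: E[X] = Σ_H E[X_H] = 653837184000 · p^{16} = 653837184000 · 152587890625/281474976710656 = 97429332733154296875/274877906944.
Numerically: E[X] ≈ 3.5445e+08.

E[X] = 653837184000 · (5/8)^{16} = 97429332733154296875/274877906944 ≈ 3.5445e+08.


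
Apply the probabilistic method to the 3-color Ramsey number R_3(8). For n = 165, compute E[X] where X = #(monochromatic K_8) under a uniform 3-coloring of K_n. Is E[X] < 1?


E[X] = C(165, 8) · 3^{1 − 28} = 11468588169060 · 3^{−27} = 11468588169060/7625597484987.
As a reduced fraction: E[X] = 141587508260/94143178827 ≈ 1.504.
Is E[X] < 1? NO.
Since E[X] ≥ 1, the first-moment bound is inconclusive at n = 165; it does NOT by itself certify R_3(8) > 165.

E[X] = 141587508260/94143178827 ≈ 1.504; E[X] ≥ 1; first-moment method inconclusive here.


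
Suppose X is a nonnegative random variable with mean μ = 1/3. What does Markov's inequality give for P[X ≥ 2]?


μ = E[X] = 1/3, a = 2.
Markov: P[X ≥ 2] ≤ μ/a = (1/3)/2 = 1/6.
Numerically: ≈ 0.16667.
(Since a = 2 > μ = 0.33333, the bound 1/6 is < 1 and informative.)

P[X ≥ 2] ≤ 1/6 ≈ 0.16667.


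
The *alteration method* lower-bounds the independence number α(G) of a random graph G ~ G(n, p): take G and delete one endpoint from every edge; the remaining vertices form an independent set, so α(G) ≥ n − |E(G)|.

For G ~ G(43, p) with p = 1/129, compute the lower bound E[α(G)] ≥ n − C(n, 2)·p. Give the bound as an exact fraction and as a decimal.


E[|E(G)|] = C(43, 2)·p = 903 · (1/129) = 7.
E[α(G)] ≥ n − E[|E(G)|] = 43 − 7 = 36.
Numerically: ≈ 36.000000.
(This is only a lower bound; the true E[α(G)] may be larger.)

E[α(G)] ≥ 36 ≈ 36.000000.


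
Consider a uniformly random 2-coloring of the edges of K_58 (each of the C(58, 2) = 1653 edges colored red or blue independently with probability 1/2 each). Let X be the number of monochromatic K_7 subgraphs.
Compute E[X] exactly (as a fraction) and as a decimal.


Let X = Σ_S X_S over the C(58, 7) = 300674088 subsets S of size 7, where X_S = 1 if the K_7 on S is monochromatic.
For a fixed S, the K_7 on S has C(7, 2) = 21 edges. P[all 21 edges red] = (1/2)^21, and likewise for blue, so P[monochromatic] = 2·(1/2)^21 = 2^{1 − 21} = 1/1048576.
By linearity: E[X] = C(58, 7) · 2^{1 − 21} = 300674088 · 1/1048576 = 37584261/131072.
Numerically: E[X] ≈ 286.745155.

E[X] = C(58,7)·2^(1−C(7,2)) = 37584261/131072 ≈ 286.745155.


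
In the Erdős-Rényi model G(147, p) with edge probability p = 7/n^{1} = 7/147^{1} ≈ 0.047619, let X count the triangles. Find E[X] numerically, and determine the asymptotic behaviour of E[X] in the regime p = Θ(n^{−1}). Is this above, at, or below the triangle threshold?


Number of potential triangles: C(147, 3) = 518665.
Each occurs with probability p³ ≈ (0.047619)³ ≈ 1.0797970e-04.
By linearity: E[X] = C(147, 3)·p³ ≈ 518665 · 1.0797970e-04 ≈ 56.00529.
Here α = 1, so p = 7/n is exactly at the triangle threshold p ~ 1/n. Asymptotically E[X] → c³/6 = 7³/6 = 343/6 ≈ 57.16667, a bounded constant. In this regime the triangle count is asymptotically Poisson(c³/6).

E[X] ≈ 56.00529; in regime p = Θ(1/n^{1}) E[X] stays bounded (at the triangle threshold p ~ 1/n).


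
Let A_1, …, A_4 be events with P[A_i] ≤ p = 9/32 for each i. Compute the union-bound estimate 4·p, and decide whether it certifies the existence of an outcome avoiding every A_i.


Union bound: P[∪_{i=1}^{4} A_i] ≤ Σ_i P[A_i] ≤ 4·p = 4·(9/32) = 9/8.
Numerically: 9/8 ≈ 1.1250.
Is 9/8 < 1? NO.
Since the bound 9/8 is ≥ 1, the union bound is uninformative here; it does NOT by itself certify existence.

4·p = 9/8 ≈ 1.1250; existence NOT certified by the union bound.


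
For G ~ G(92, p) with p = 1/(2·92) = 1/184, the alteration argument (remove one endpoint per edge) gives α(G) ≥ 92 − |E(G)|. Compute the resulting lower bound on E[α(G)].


E[|E(G)|] = C(92, 2)·p = 4186 · (1/184) = 91/4.
E[α(G)] ≥ n − E[|E(G)|] = 92 − 91/4 = 277/4.
Numerically: ≈ 69.2500.
(This is only a lower bound; the true E[α(G)] may be larger.)

E[α(G)] ≥ 277/4 ≈ 69.2500.
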